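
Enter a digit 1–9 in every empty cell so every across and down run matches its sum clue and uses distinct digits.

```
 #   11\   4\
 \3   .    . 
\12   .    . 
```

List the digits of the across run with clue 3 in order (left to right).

3 in 2 cells must be {1,2}; 4 in 2 cells must be {1,3}.
The 3 across and the 11 down share only 2, so R1C1 = 2.
R1C2 = 3 − 2 = 1 completes the 3 across.
R2C1 = 11 − 2 = 9 completes the 11 down.
R2C2 = 12 − 9 = 3 completes the 12 across.

2, 1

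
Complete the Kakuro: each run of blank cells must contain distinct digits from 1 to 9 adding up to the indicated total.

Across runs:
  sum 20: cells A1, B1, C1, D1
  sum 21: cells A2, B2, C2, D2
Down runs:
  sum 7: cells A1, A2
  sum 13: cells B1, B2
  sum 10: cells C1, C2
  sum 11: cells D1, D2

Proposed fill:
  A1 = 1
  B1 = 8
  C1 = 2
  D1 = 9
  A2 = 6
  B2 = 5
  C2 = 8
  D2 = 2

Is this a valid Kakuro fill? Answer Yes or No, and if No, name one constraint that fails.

Across: 1+8+2+9=20; 6+5+8+2=21. Down: 1+6=7; 8+5=13; 2+8=10; 9+2=11. No digit repeats within any run.

Yes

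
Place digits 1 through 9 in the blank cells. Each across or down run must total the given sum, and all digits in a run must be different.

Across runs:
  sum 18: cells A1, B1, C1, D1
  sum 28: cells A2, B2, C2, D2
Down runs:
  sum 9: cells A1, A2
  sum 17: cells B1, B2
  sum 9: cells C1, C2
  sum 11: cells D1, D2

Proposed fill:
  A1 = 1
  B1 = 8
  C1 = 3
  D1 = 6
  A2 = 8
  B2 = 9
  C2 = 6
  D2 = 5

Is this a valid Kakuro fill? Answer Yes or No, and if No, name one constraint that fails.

Yes

Across: 1+8+3+6=18; 8+9+6+5=28. Down: 1+8=9; 8+9=17; 3+6=9; 6+5=11. No digit repeats within any run.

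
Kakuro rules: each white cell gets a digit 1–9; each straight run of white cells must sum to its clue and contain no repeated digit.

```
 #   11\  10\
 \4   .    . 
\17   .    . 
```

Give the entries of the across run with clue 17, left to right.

8 9

4 in 2 cells must be {1,3}; 17 in 2 cells must be {8,9}.
The 4 across and the 11 down share only 3, so R1C1 = 3.
R1C2 = 4 − 3 = 1 completes the 4 across.
R2C1 = 11 − 3 = 8 completes the 11 down.
R2C2 = 17 − 8 = 9 completes the 17 across.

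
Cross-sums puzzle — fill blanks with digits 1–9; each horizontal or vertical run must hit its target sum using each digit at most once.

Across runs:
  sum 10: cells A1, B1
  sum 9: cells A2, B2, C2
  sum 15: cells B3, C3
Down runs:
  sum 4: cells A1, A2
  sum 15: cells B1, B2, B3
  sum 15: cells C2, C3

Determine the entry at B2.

2

4 in 2 cells must be {1,3}.
The 9 across and the 15 down share only 6, so C2 = 6.
C3 = 15 − 6 = 9 completes the 15 down.
A2 = 1: the only remaining digit allowed by both the 9 across and the 4 down.
B2 = 9 − 7 = 2 completes the 9 across.
B3 = 15 − 9 = 6 completes the 15 across.
A1 = 4 − 1 = 3 completes the 4 down.
B1 = 10 − 3 = 7 completes the 10 across.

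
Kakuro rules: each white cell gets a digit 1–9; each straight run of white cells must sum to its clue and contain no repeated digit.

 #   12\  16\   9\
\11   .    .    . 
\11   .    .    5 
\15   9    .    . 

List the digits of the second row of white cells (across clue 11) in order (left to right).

2 4 5

Given what's placed, R2C1 must be 2 to fit the 11 across and 12 down.
R2C2 = 11 − 7 = 4 completes the 11 across.
Given what's placed, R3C2 must be 5 to fit the 15 across and 16 down.
R3C3 = 15 − 14 = 1 completes the 15 across.
R1C1 = 12 − 11 = 1 completes the 12 down.
R1C2 = 16 − 9 = 7 completes the 16 down.
R1C3 = 11 − 8 = 3 completes the 11 across.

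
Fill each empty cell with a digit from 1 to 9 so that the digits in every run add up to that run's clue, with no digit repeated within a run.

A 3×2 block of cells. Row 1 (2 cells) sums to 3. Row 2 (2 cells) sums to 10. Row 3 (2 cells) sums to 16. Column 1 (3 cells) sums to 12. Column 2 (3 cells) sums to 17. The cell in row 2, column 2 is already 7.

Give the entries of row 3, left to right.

7, 9

3 in 2 cells must be {1,2}; 16 in 2 cells must be {7,9}.
(2,1) = 10 − 7 = 3 completes the 10 across.
(3,1) = 7: the only remaining digit allowed by both the 16 across and the 12 down.
(3,2) = 16 − 7 = 9 completes the 16 across.
(1,1) = 12 − 10 = 2 completes the 12 down.
(1,2) = 3 − 2 = 1 completes the 3 across.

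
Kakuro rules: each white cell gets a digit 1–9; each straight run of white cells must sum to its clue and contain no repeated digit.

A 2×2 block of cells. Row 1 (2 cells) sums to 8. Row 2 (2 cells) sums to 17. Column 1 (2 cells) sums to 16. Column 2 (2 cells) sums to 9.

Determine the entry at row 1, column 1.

7

17 in 2 cells must be {8,9}; 16 in 2 cells must be {7,9}.
The 8 across and the 16 down share only 7, so (1,1) = 7.
(1,2) = 8 − 7 = 1 completes the 8 across.
(2,1) = 16 − 7 = 9 completes the 16 down.
(2,2) = 17 − 9 = 8 completes the 17 across.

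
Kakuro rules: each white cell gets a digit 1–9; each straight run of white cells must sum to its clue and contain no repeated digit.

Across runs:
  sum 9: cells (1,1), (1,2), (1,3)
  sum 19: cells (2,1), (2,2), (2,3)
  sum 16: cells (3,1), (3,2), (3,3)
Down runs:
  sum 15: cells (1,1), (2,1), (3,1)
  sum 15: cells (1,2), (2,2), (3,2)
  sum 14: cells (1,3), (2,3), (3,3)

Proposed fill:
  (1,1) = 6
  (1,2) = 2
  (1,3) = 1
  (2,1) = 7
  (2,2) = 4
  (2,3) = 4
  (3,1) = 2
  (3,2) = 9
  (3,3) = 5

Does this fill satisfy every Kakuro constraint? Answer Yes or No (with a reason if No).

No — the across run (2,1)–(2,3) sums to 15, not 19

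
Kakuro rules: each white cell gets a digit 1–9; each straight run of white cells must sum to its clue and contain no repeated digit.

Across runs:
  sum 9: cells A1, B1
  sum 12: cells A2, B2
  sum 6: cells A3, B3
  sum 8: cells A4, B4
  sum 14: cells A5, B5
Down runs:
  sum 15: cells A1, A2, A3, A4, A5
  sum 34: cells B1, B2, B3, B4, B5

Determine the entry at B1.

6

15 in 5 cells must be {1,2,3,4,5}; 34 in 5 cells must be {4,6,7,8,9}.
Only 4 fits B3 under both its across sum 6 and down sum 34.
The 14 across and the 15 down share only 5, so A5 = 5.
B5 = 14 − 5 = 9 completes the 14 across.
A3 = 6 − 4 = 2 completes the 6 across.
No cell is forced outright now. A2 can only be 3 or 4 (the digits allowed by both its 12 across and its 15 down). If A2 = 3: then B2 would have to be in {9} for the 12 across but in {6,7,8} for the 34 down — contradiction. So A2 = 4.
B2 = 12 − 4 = 8 completes the 12 across.
Nothing is forced directly, so branch on A1, whose candidates are 1 or 3. If A1 = 1: then B1 would have to be in {8} for the 9 across but in {6,7} for the 34 down — contradiction. So A1 = 3.
B1 = 9 − 3 = 6 completes the 9 across.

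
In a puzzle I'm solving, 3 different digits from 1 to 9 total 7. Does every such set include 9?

The only way to make 7 from 3 distinct digits is {1,2,4}, which does not contain 9.

No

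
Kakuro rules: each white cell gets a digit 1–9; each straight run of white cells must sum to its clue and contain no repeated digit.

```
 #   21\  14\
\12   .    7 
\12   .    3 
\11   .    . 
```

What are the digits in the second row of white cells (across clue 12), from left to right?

R1C1 = 12 − 7 = 5 completes the 12 across.
R2C1 = 12 − 3 = 9 completes the 12 across.
R3C1 = 21 − 14 = 7 completes the 21 down.
R3C2 = 11 − 7 = 4 completes the 11 across.

9 3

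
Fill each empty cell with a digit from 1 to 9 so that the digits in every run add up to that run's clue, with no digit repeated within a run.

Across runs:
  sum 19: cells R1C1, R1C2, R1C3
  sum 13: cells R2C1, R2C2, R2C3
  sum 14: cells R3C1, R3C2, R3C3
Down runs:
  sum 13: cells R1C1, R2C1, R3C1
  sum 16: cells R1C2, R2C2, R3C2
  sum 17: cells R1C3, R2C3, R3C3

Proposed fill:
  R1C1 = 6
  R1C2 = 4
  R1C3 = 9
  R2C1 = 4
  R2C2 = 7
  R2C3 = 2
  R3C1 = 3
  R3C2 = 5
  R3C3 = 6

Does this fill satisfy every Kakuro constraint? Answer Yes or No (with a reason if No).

Across: 6+4+9=19; 4+7+2=13; 3+5+6=14. Down: 6+4+3=13; 4+7+5=16; 9+2+6=17. No digit repeats within any run.

Yes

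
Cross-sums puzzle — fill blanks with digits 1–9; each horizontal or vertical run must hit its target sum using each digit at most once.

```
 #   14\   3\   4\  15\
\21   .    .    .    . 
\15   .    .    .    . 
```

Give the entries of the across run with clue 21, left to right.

9, 1, 3, 8

3 in 2 cells must be {1,2}; 4 in 2 cells must be {1,3}.
Nothing is forced directly, so branch on R1C3, whose candidates are 1 or 3. If R1C3 = 1: then R1C2 would have to be in {3,4,5,6,7,8,9} for the 21 across but in {1,2} for the 3 down — contradiction. So R1C3 = 3.
R2C3 = 4 − 3 = 1 completes the 4 down.
Given what's placed, R2C2 must be 2 to fit the 15 across and 3 down.
R1C2 = 3 − 2 = 1 completes the 3 down.
No cell is forced outright now. R1C1 can only be 8 or 9 (the digits allowed by both its 21 across and its 14 down). If R1C1 = 8: that forces R1C4 = 9, after which R2C1 would have to be in {3,4,5,7,8,9} for the 15 across but in {6} for the 14 down — contradiction. So R1C1 = 9.
R1C4 = 21 − 13 = 8 completes the 21 across.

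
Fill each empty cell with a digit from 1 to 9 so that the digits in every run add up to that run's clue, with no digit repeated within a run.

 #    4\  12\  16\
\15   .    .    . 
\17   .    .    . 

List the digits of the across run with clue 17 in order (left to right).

1 7 9

4 in 2 cells must be {1,3}; 16 in 2 cells must be {7,9}.
Nothing is forced directly, so branch on R1C1, whose candidates are 1 or 3. If R1C1 = 1: that forces R1C3 = 9, R2C1 = 3, after which R2C3 would have to be in {5,6,8,9} for the 17 across but in {7} for the 16 down — contradiction. So R1C1 = 3.
Given what's placed, R1C3 must be 7 to fit the 15 across and 16 down.
R2C1 = 4 − 3 = 1 completes the 4 down.
R2C3 = 16 − 7 = 9 completes the 16 down.
R1C2 = 15 − 10 = 5 completes the 15 across.
R2C2 = 17 − 10 = 7 completes the 17 across.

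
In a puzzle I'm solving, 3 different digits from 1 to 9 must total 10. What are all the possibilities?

3 distinct digits from 1–9 sum between 6 and 24.

{1,2,7}; {1,3,6}; {1,4,5}; {2,3,5}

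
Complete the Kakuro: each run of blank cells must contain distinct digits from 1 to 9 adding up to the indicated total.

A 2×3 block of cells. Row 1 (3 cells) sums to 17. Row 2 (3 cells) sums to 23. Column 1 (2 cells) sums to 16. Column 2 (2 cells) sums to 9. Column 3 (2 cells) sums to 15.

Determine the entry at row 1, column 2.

23 in 3 cells must be {6,8,9}; 16 in 2 cells must be {7,9}.
The 23 across and the 16 down share only 9, so (2,1) = 9.
(1,1) = 16 − 9 = 7 completes the 16 down.
Nothing is forced directly, so branch on (2,2), whose candidates are 6 or 8. If (2,2) = 6: then (1,2) would have to be in {1,2,4,6,8,9} for the 17 across but in {3} for the 9 down — contradiction. So (2,2) = 8.
(1,2) = 9 − 8 = 1 completes the 9 down.
(1,3) = 17 − 8 = 9 completes the 17 across.
(2,3) = 23 − 17 = 6 completes the 23 across.

1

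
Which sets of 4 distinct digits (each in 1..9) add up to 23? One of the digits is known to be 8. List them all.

4 distinct digits from 1–9 sum between 10 and 30.
Keeping only sets containing 8.

{1,5,8,9}; {2,4,8,9}; {2,6,7,8}; {3,5,7,8}; {4,5,6,8}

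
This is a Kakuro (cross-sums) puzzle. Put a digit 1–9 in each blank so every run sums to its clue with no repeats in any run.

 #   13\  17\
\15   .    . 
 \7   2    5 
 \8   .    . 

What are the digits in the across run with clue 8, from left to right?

Given what's placed, R3C2 must be 3 to fit the 8 across and 17 down.
R1C2 = 17 − 8 = 9 completes the 17 down.
R3C1 = 8 − 3 = 5 completes the 8 across.
R1C1 = 15 − 9 = 6 completes the 15 across.

5 3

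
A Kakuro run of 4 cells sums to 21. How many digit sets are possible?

11

4 distinct digits from 1–9 sum between 10 and 30.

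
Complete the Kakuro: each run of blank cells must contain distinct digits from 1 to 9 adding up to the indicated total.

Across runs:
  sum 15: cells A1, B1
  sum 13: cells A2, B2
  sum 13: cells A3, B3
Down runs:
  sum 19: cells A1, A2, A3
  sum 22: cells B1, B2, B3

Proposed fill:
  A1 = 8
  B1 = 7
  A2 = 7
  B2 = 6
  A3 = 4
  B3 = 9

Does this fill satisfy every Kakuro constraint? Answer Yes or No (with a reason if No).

Across: 8+7=15; 7+6=13; 4+9=13. Down: 8+7+4=19; 7+6+9=22. No digit repeats within any run.

Yes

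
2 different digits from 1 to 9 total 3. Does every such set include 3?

No

The only way to make 3 from 2 distinct digits is {1,2}, which does not contain 3.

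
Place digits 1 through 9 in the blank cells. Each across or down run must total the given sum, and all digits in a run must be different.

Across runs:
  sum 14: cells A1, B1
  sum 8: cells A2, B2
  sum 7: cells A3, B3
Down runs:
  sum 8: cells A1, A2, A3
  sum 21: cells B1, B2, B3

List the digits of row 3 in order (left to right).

The 14 across and the 8 down share only 5, so A1 = 5.
B1 = 14 − 5 = 9 completes the 14 across.
Nothing is forced directly, so branch on A2, whose candidates are 1 or 2. If A2 = 2: then B2 would have to be in {6} for the 8 across but in {4,5,7,8} for the 21 down — contradiction. So A2 = 1.
B2 = 8 − 1 = 7 completes the 8 across.
A3 = 8 − 6 = 2 completes the 8 down.
B3 = 7 − 2 = 5 completes the 7 across.

2 5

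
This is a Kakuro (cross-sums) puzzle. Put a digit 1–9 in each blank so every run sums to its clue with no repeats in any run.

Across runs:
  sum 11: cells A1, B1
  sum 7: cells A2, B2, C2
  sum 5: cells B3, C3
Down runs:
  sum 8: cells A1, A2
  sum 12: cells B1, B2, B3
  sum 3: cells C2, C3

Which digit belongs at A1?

7 in 3 cells must be {1,2,4}; 3 in 2 cells must be {1,2}.
Nothing is forced directly, so branch on A2, whose candidates are 1 or 2. If A2 = 1: that forces A1 = 7, B1 = 4, B2 = 2, after which C2 would have to be in {4} for the 7 across but in {1,2} for the 3 down — contradiction. So A2 = 2.
A1 = 8 − 2 = 6 completes the 8 down.
B1 = 11 − 6 = 5 completes the 11 across.
C2 = 1: the only remaining digit allowed by both the 7 across and the 3 down.
C3 = 3 − 1 = 2 completes the 3 down.
B2 = 7 − 3 = 4 completes the 7 across.
B3 = 5 − 2 = 3 completes the 5 across.

6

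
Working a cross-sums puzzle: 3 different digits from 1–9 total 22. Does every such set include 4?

Counterexample: {5,8,9} sums to 22 without using 4.

No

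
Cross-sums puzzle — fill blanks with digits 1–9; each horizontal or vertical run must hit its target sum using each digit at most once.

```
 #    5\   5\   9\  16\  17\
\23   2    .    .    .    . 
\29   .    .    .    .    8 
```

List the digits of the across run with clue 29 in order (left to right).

16 in 2 cells must be {7,9}; 17 in 2 cells must be {8,9}.
R1C5 = 17 − 8 = 9 completes the 17 down.
R2C1 = 5 − 2 = 3 completes the 5 down.
R1C4 = 7: the only remaining digit allowed by both the 23 across and the 16 down.
R2C4 = 16 − 7 = 9 completes the 16 down.
No cell is forced outright now. R2C2 can only be 2 or 4 (the digits allowed by both its 29 across and its 5 down). If R2C2 = 2: then R1C2 would have to be in {1,4} for the 23 across but in {3} for the 5 down — contradiction. So R2C2 = 4.
R1C2 = 5 − 4 = 1 completes the 5 down.
R1C3 = 23 − 19 = 4 completes the 23 across.
R2C3 = 29 − 24 = 5 completes the 29 across.

3 4 5 9 8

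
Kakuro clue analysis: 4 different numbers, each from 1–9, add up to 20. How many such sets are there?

12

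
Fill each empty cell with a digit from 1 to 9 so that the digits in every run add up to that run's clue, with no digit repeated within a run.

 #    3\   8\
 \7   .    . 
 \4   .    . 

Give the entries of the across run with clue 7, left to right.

2 5

4 in 2 cells must be {1,3}; 3 in 2 cells must be {1,2}.
The 4 across and the 3 down share only 1, so R2C1 = 1.
R2C2 = 4 − 1 = 3 completes the 4 across.
R1C1 = 3 − 1 = 2 completes the 3 down.
R1C2 = 7 − 2 = 5 completes the 7 across.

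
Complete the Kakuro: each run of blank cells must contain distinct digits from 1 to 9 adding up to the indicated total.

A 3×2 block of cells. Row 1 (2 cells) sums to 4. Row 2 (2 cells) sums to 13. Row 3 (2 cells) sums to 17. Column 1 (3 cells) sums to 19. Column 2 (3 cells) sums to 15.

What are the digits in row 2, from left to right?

7, 6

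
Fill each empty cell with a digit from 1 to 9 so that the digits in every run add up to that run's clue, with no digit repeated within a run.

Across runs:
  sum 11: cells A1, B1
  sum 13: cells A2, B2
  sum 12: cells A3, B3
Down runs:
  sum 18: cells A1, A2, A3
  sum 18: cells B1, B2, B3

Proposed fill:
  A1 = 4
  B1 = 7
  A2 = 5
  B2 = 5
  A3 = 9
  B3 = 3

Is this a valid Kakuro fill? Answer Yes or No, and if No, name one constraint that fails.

No — the across run A2–B2 sums to 10, not 13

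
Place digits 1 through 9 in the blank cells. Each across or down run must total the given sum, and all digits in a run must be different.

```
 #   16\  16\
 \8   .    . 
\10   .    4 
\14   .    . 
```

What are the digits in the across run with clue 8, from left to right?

R2C1 = 10 − 4 = 6 completes the 10 across.
Nothing is forced directly, so branch on R3C1, whose candidates are 8 or 9. If R3C1 = 8: that forces R1C1 = 2, after which R1C2 would have to be in {6} for the 8 across but in {3,5,7,9} for the 16 down — contradiction. So R3C1 = 9.
R1C1 = 16 − 15 = 1 completes the 16 down.
R1C2 = 8 − 1 = 7 completes the 8 across.
R3C2 = 14 − 9 = 5 completes the 14 across.

1, 7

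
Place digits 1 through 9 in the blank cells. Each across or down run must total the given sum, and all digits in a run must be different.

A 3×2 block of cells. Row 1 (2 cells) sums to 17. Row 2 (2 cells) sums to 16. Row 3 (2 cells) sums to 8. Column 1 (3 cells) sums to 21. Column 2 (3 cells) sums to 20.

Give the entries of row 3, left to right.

5 3

17 in 2 cells must be {8,9}; 16 in 2 cells must be {7,9}.
Nothing is forced directly, so branch on (1,1), whose candidates are 8 or 9. If (1,1) = 8: that forces (1,2) = 9, (2,2) = 7, after which (3,2) would have to be in {1,2,3,5,6,7} for the 8 across but in {4} for the 20 down — contradiction. So (1,1) = 9.
(1,2) = 17 − 9 = 8 completes the 17 across.
Given what's placed, (2,1) must be 7 to fit the 16 across and 21 down.
(2,2) = 16 − 7 = 9 completes the 16 across.
(3,1) = 21 − 16 = 5 completes the 21 down.
(3,2) = 8 − 5 = 3 completes the 8 across.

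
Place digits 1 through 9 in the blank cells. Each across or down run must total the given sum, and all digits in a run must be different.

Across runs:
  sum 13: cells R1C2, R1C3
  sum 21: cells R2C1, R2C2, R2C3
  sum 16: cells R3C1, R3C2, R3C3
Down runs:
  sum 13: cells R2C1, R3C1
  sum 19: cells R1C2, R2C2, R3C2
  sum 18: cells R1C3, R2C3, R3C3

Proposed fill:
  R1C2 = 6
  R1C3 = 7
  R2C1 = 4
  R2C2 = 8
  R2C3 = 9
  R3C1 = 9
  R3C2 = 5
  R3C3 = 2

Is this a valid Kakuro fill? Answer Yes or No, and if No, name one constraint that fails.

Across: 6+7=13; 4+8+9=21; 9+5+2=16. Down: 4+9=13; 6+8+5=19; 7+9+2=18. No digit repeats within any run.

Yes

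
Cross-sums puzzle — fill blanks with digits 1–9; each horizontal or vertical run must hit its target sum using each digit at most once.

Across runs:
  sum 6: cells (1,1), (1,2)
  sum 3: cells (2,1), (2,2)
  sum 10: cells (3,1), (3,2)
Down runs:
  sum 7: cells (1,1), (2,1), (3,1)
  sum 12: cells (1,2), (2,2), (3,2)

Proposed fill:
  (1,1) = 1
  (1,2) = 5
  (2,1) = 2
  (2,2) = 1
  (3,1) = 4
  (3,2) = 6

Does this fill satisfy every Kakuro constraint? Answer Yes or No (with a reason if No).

Across: 1+5=6; 2+1=3; 4+6=10. Down: 1+2+4=7; 5+1+6=12. No digit repeats within any run.

Yes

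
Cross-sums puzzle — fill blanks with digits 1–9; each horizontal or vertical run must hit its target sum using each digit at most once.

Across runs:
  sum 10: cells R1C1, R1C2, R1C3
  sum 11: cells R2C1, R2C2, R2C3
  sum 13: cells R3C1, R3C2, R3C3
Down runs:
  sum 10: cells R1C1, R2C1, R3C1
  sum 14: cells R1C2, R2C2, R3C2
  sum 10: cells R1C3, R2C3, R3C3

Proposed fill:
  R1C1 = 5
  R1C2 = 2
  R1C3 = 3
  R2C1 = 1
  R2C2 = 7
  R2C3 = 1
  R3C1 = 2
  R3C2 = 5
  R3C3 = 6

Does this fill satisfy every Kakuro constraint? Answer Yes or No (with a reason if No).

No — the across run R2C1–R2C3 sums to 9, not 11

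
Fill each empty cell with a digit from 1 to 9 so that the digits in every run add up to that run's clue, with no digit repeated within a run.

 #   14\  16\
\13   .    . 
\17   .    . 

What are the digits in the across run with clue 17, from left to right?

17 in 2 cells must be {8,9}; 16 in 2 cells must be {7,9}.
The 17 across and the 16 down share only 9, so R2C2 = 9.
R1C2 = 16 − 9 = 7 completes the 16 down.
R2C1 = 17 − 9 = 8 completes the 17 across.
R1C1 = 13 − 7 = 6 completes the 13 across.

8, 9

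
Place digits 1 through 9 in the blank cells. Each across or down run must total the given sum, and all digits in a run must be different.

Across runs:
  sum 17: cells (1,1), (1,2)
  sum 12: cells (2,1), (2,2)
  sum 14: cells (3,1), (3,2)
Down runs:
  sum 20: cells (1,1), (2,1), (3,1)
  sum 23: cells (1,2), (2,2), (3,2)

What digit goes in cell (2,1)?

3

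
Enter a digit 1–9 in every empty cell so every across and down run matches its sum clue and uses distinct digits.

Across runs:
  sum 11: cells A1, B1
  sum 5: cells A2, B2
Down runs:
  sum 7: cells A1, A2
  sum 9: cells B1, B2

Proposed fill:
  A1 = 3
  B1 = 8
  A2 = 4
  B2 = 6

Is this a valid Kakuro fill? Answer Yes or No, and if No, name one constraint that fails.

No — the across run A2–B2 sums to 10, not 5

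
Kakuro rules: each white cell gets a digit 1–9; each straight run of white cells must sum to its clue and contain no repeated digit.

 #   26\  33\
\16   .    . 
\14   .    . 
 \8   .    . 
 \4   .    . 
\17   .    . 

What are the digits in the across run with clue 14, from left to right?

6, 8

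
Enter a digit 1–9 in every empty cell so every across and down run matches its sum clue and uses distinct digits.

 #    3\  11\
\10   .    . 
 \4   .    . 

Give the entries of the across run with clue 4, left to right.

1 3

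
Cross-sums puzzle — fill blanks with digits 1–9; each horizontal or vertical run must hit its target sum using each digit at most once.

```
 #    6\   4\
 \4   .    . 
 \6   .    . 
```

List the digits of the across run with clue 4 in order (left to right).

4 in 2 cells must be {1,3}.
The 4 across and the 6 down share only 1, so R1C1 = 1.
R1C2 = 4 − 1 = 3 completes the 4 across.
R2C1 = 6 − 1 = 5 completes the 6 down.
R2C2 = 6 − 5 = 1 completes the 6 across.

1 3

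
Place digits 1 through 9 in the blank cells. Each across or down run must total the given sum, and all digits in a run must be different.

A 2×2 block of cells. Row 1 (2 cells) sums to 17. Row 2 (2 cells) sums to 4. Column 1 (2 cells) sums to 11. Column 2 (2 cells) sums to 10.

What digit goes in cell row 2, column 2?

1

17 in 2 cells must be {8,9}; 4 in 2 cells must be {1,3}.
The 4 across and the 11 down share only 3, so (2,1) = 3.
(2,2) = 4 − 3 = 1 completes the 4 across.
(1,1) = 11 − 3 = 8 completes the 11 down.
(1,2) = 17 − 8 = 9 completes the 17 across.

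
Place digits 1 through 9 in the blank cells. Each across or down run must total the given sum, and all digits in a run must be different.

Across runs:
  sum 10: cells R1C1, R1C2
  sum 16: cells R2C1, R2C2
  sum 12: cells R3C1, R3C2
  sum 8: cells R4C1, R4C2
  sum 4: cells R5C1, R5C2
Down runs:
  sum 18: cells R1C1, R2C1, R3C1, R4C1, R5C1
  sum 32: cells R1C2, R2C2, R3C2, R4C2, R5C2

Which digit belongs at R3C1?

5

16 in 2 cells must be {7,9}; 4 in 2 cells must be {1,3}.
Only 7 fits R2C1 under both its across sum 16 and down sum 18.
R2C2 = 16 − 7 = 9 completes the 16 across.
Given what's placed, R5C2 must be 3 to fit the 4 across and 32 down.
R5C1 = 4 − 3 = 1 completes the 4 across.
No cell is forced outright now. R1C1 can only be 2 or 3 (the digits allowed by both its 10 across and its 18 down). If R1C1 = 3: that forces R1C2 = 7, R3C1 = 5, after which R3C2 would have to be in {7} for the 12 across but in {5,8} for the 32 down — contradiction. So R1C1 = 2.
R1C2 = 10 − 2 = 8 completes the 10 across.
Nothing is forced directly, so branch on R3C1, whose candidates are 3 or 5. If R3C1 = 3: then R3C2 would have to be in {9} for the 12 across but in {5,7} for the 32 down — contradiction. So R3C1 = 5.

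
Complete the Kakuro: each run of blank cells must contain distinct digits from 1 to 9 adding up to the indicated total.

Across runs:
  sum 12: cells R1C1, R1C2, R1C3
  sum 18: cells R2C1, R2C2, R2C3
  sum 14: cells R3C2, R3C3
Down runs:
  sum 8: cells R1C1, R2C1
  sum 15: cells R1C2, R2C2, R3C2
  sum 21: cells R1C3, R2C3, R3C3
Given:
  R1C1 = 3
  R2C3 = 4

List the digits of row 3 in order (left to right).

R1C3 = 8: the only remaining digit allowed by both the 12 across and the 21 down.
R2C1 = 8 − 3 = 5 completes the 8 down.
R2C2 = 18 − 9 = 9 completes the 18 across.
Given what's placed, R3C2 must be 5 to fit the 14 across and 15 down.
R3C3 = 14 − 5 = 9 completes the 14 across.
R1C2 = 12 − 11 = 1 completes the 12 across.

5, 9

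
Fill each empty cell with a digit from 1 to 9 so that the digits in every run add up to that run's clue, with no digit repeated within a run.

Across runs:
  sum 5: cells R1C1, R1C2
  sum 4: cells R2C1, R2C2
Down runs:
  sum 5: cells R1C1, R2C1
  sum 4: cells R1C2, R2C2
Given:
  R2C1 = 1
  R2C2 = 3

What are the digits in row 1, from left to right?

4 1

4 in 2 cells must be {1,3}.
R1C1 = 5 − 1 = 4 completes the 5 down.
R1C2 = 5 − 4 = 1 completes the 5 across.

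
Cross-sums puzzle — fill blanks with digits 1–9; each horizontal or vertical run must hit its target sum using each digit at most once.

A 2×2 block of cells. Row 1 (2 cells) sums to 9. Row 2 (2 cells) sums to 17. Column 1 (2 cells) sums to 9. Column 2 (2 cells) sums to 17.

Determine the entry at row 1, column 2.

8

17 in 2 cells must be {8,9}.
The 9 across and the 17 down share only 8, so (1,2) = 8.
The 17 across and the 9 down share only 8, so (2,1) = 8.
(2,2) = 17 − 8 = 9 completes the 17 across.
(1,1) = 9 − 8 = 1 completes the 9 across.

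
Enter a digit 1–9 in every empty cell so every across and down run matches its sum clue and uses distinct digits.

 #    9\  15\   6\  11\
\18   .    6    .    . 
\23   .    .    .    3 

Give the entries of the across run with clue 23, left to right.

6 9 5 3

R1C4 = 11 − 3 = 8 completes the 11 down.
R2C2 = 15 − 6 = 9 completes the 15 down.
R1C3 = 1: the only remaining digit allowed by both the 18 across and the 6 down.
R2C3 = 6 − 1 = 5 completes the 6 down.
R1C1 = 18 − 15 = 3 completes the 18 across.
R2C1 = 23 − 17 = 6 completes the 23 across.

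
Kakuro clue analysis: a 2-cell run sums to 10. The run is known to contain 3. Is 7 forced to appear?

Yes

The only way to make 10 from 2 distinct digits under that restriction is {3,7}, which contains 7.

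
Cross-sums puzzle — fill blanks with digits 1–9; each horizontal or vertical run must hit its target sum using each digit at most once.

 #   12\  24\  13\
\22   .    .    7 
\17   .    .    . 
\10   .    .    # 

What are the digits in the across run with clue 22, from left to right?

24 in 3 cells must be {7,8,9}.
Given what's placed, R1C2 must be 9 to fit the 22 across and 24 down.
R2C3 = 13 − 7 = 6 completes the 13 down.
R1C1 = 22 − 16 = 6 completes the 22 across.
Nothing is forced directly, so branch on R2C1, whose candidates are 2 or 4. If R2C1 = 2: then R2C2 would have to be in {9} for the 17 across but in {7,8} for the 24 down — contradiction. So R2C1 = 4.
R2C2 = 17 − 10 = 7 completes the 17 across.
R3C1 = 12 − 10 = 2 completes the 12 down.
R3C2 = 10 − 2 = 8 completes the 10 across.

6 9 7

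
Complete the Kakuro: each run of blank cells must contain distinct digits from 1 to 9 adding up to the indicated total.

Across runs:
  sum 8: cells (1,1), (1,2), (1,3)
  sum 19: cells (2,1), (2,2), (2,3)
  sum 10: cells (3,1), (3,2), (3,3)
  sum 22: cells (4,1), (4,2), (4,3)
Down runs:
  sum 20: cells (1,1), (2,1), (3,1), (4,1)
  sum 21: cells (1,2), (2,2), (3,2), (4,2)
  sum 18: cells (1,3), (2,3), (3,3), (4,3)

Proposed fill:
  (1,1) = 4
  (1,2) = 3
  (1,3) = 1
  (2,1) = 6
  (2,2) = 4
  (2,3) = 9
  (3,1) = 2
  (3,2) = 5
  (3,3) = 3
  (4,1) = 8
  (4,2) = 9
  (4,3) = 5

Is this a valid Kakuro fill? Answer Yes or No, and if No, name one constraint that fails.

Across: 4+3+1=8; 6+4+9=19; 2+5+3=10; 8+9+5=22. Down: 4+6+2+8=20; 3+4+5+9=21; 1+9+3+5=18. No digit repeats within any run.

Yes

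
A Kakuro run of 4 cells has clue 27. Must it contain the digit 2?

No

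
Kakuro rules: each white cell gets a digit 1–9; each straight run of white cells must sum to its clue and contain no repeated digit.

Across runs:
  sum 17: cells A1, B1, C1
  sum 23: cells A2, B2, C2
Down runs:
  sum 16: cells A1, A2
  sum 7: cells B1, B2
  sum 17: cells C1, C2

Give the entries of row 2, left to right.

23 in 3 cells must be {6,8,9}; 16 in 2 cells must be {7,9}; 17 in 2 cells must be {8,9}.
The 23 across and the 16 down share only 9, so A2 = 9.
Given what's placed, B2 must be 6 to fit the 23 across and 7 down.
C2 = 23 − 15 = 8 completes the 23 across.
A1 = 16 − 9 = 7 completes the 16 down.
B1 = 7 − 6 = 1 completes the 7 down.
C1 = 17 − 8 = 9 completes the 17 across.

9 6 8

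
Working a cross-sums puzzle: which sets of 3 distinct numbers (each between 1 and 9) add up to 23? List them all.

3 distinct digits from 1–9 sum between 6 and 24.
Only one set works: {6,8,9}.

{6,8,9}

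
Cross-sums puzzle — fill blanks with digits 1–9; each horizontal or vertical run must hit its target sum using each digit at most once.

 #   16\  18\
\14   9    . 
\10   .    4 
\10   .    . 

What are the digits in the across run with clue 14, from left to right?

R1C2 = 14 − 9 = 5 completes the 14 across.
R2C1 = 10 − 4 = 6 completes the 10 across.
R3C1 = 16 − 15 = 1 completes the 16 down.
R3C2 = 10 − 1 = 9 completes the 10 across.

9 5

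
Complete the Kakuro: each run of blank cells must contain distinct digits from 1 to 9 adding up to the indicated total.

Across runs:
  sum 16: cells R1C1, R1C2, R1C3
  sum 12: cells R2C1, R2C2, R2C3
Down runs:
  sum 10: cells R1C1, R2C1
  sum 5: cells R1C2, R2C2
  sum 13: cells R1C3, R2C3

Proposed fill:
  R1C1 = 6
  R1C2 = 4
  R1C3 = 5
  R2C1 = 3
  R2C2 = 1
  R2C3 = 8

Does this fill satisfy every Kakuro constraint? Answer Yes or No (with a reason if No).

No — the across run R1C1–R1C3 sums to 15, not 16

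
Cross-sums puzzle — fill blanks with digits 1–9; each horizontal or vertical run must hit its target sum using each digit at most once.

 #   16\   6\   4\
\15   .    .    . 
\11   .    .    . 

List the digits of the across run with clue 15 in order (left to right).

16 in 2 cells must be {7,9}; 4 in 2 cells must be {1,3}.
The 11 across and the 16 down share only 7, so R2C1 = 7.
Given what's placed, R2C2 must be 1 to fit the 11 across and 6 down.
R2C3 = 11 − 8 = 3 completes the 11 across.
R1C1 = 16 − 7 = 9 completes the 16 down.
R1C2 = 6 − 1 = 5 completes the 6 down.
R1C3 = 15 − 14 = 1 completes the 15 across.

9, 5, 1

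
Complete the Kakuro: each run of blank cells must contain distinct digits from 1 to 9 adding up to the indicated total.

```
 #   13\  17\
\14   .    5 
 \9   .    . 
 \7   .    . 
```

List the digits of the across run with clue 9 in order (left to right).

1 8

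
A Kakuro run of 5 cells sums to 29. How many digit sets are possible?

5 distinct digits from 1–9 sum between 15 and 35.

8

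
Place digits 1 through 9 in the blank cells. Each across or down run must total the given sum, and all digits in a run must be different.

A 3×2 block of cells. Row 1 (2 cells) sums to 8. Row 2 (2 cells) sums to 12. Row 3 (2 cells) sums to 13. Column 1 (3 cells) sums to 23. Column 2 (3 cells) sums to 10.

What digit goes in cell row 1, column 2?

23 in 3 cells must be {6,8,9}.
The 8 across and the 23 down share only 6, so (1,1) = 6.
(1,2) = 8 − 6 = 2 completes the 8 across.
Nothing is forced directly, so branch on (2,1), whose candidates are 8 or 9. If (2,1) = 8: then (2,2) would have to be in {4} for the 12 across but in {1,3,5,7} for the 10 down — contradiction. So (2,1) = 9.
(2,2) = 12 − 9 = 3 completes the 12 across.
(3,1) = 23 − 15 = 8 completes the 23 down.
(3,2) = 13 − 8 = 5 completes the 13 across.

2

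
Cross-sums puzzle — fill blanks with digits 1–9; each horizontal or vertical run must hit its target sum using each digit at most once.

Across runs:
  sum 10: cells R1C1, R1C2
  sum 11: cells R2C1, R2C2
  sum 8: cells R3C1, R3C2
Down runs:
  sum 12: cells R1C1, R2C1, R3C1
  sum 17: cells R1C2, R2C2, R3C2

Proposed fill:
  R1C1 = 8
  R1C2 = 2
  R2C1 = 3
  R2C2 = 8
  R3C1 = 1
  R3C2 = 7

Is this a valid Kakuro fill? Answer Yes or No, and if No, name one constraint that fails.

Across: 8+2=10; 3+8=11; 1+7=8. Down: 8+3+1=12; 2+8+7=17. No digit repeats within any run.

Yes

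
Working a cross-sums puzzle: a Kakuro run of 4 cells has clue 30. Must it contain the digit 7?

Yes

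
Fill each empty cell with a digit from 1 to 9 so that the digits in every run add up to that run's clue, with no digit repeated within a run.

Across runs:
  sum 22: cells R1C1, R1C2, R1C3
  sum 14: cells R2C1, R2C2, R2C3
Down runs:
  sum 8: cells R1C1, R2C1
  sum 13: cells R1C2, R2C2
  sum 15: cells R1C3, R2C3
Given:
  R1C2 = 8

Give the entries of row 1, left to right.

R1C1 = 5: the only remaining digit allowed by both the 22 across and the 8 down.
R1C3 = 22 − 13 = 9 completes the 22 across.
R2C1 = 8 − 5 = 3 completes the 8 down.
R2C2 = 13 − 8 = 5 completes the 13 down.
R2C3 = 14 − 8 = 6 completes the 14 across.

5, 8, 9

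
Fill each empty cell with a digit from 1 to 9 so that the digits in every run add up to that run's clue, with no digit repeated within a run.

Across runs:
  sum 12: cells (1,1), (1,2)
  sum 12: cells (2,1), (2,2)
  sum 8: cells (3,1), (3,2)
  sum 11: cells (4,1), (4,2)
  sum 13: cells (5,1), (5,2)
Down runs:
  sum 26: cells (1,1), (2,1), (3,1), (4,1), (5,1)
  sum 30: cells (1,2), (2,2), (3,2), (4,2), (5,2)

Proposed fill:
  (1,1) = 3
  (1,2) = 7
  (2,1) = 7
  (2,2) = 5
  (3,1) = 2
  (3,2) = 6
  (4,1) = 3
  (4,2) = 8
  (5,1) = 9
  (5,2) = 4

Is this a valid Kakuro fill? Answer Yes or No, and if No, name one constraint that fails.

No — the across run (1,1)–(1,2) sums to 10, not 12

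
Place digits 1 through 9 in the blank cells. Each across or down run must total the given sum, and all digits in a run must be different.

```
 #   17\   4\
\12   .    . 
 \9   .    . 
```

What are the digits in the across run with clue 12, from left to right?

9 3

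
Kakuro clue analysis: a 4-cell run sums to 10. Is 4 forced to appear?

Yes

The only way to make 10 from 4 distinct digits is {1,2,3,4}, which contains 4.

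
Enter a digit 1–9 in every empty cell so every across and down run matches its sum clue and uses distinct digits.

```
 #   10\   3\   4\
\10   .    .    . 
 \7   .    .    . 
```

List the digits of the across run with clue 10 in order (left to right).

6 1 3

7 in 3 cells must be {1,2,4}; 3 in 2 cells must be {1,2}; 4 in 2 cells must be {1,3}.
The 7 across and the 4 down share only 1, so R2C3 = 1.
R1C3 = 4 − 1 = 3 completes the 4 down.
Given what's placed, R2C2 must be 2 to fit the 7 across and 3 down.
R1C2 = 3 − 2 = 1 completes the 3 down.
R2C1 = 7 − 3 = 4 completes the 7 across.
R1C1 = 10 − 4 = 6 completes the 10 across.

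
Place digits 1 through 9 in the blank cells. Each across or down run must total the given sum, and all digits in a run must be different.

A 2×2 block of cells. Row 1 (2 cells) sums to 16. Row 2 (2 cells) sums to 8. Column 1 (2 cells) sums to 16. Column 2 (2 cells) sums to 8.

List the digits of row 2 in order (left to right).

16 in 2 cells must be {7,9}.
The 16 across and the 8 down share only 7, so (1,2) = 7.
The 8 across and the 16 down share only 7, so (2,1) = 7.
(2,2) = 8 − 7 = 1 completes the 8 across.
(1,1) = 16 − 7 = 9 completes the 16 across.

7 1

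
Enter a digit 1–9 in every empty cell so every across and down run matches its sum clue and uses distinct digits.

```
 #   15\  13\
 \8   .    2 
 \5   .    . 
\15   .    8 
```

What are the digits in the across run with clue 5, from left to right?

2, 3

R1C1 = 8 − 2 = 6 completes the 8 across.
R2C2 = 13 − 10 = 3 completes the 13 down.
R3C1 = 15 − 8 = 7 completes the 15 across.
R2C1 = 5 − 3 = 2 completes the 5 across.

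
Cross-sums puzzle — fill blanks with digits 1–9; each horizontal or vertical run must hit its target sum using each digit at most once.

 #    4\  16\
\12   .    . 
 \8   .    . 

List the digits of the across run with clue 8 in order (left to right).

1, 7

4 in 2 cells must be {1,3}; 16 in 2 cells must be {7,9}.
The 12 across and the 4 down share only 3, so R1C1 = 3.
R1C2 = 12 − 3 = 9 completes the 12 across.
R2C1 = 4 − 3 = 1 completes the 4 down.
R2C2 = 8 − 1 = 7 completes the 8 across.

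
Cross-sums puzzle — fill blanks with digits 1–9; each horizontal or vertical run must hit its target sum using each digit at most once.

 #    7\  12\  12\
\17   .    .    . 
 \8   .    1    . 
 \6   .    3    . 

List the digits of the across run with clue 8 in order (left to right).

6 in 3 cells must be {1,2,3}; 7 in 3 cells must be {1,2,4}.
R1C2 = 12 − 4 = 8 completes the 12 down.
No cell is forced outright now. R1C1 can only be 2 or 4 (the digits allowed by both its 17 across and its 7 down). If R1C1 = 4: that forces R1C3 = 5, R2C1 = 2, after which R2C3 would have to be in {5} for the 8 across but in {1,3,4,6} for the 12 down — contradiction. So R1C1 = 2.
R1C3 = 17 − 10 = 7 completes the 17 across.
Given what's placed, R2C1 must be 4 to fit the 8 across and 7 down.
R2C3 = 8 − 5 = 3 completes the 8 across.
R3C1 = 7 − 6 = 1 completes the 7 down.
R3C3 = 6 − 4 = 2 completes the 6 across.

4 1 3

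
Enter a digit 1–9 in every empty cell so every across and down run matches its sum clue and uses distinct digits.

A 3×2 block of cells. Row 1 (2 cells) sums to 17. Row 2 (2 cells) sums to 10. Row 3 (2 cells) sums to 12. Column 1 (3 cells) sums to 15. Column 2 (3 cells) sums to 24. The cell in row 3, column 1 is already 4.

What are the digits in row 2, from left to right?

3, 7

17 in 2 cells must be {8,9}; 24 in 3 cells must be {7,8,9}.
(3,2) = 12 − 4 = 8 completes the 12 across.
(1,2) = 9: the only remaining digit allowed by both the 17 across and the 24 down.
(2,2) = 24 − 17 = 7 completes the 24 down.
(1,1) = 17 − 9 = 8 completes the 17 across.
(2,1) = 10 − 7 = 3 completes the 10 across.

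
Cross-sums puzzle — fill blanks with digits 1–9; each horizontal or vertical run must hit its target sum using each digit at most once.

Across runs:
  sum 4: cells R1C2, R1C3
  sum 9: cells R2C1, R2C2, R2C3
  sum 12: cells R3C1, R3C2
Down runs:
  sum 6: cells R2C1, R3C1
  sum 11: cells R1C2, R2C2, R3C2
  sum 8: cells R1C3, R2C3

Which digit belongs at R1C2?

1

4 in 2 cells must be {1,3}.
Nothing is forced directly, so branch on R1C2, whose candidates are 1 or 3. If R1C2 = 3: that forces R1C3 = 1, after which R2C3 would have to be in {1,2,3,4,5,6} for the 9 across but in {7} for the 8 down — contradiction. So R1C2 = 1.
R1C3 = 4 − 1 = 3 completes the 4 across.
R2C3 = 8 − 3 = 5 completes the 8 down.
R2C1 = 1: the only remaining digit allowed by both the 9 across and the 6 down.
R2C2 = 9 − 6 = 3 completes the 9 across.
R3C1 = 6 − 1 = 5 completes the 6 down.
R3C2 = 12 − 5 = 7 completes the 12 across.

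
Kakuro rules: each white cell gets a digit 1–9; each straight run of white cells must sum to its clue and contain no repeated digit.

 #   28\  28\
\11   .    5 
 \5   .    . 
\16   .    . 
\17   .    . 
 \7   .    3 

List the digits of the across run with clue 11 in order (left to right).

16 in 2 cells must be {7,9}; 17 in 2 cells must be {8,9}.
R1C1 = 11 − 5 = 6 completes the 11 across.

6, 5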